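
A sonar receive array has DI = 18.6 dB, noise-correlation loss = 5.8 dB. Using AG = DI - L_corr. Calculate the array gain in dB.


AG = DI - L_corr = 18.6 - 5.8 = 12.8

12.8 dB


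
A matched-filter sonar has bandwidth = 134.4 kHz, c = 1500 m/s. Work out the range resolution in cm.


0.56 cm


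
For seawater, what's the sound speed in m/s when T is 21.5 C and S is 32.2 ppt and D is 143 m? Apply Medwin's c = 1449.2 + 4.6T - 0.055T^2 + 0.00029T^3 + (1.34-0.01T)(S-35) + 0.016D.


c = 1449.2 + 4.6*21.5 - 0.055*21.5^2 + 0.00029*21.5^3 + (1.34 - 0.01*21.5)*(32.2 - 35) + 0.016*143 = 1524.7

1524.7 m/s


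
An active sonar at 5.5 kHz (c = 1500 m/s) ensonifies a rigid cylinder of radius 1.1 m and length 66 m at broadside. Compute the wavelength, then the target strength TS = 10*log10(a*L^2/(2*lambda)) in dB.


Step 1: lambda = c/f = 1500/5500 = 0.27273 m
Step 2: TS = 10*log10(a*L^2/(2*lambda)) = 10*log10(1.1*66^2/(2*0.27273)) = 39.44

39.44 dB


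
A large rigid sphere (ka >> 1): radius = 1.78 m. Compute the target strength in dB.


TS = 10*log10(1.78^2 / 4) = 10*log10(0.7921) = -1.01

-1.01 dB


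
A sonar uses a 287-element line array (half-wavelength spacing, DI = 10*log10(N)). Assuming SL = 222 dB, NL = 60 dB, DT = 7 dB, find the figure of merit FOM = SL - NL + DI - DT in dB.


179.58 dB


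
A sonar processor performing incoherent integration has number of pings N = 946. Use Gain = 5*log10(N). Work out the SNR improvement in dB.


Gain = 5*log10(946) = 14.88

14.88 dB


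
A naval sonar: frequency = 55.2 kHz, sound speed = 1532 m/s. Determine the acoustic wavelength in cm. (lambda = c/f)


lambda = c/f = 1532 / 55200 = 0.0278 m = 2.78 cm

2.78 cm


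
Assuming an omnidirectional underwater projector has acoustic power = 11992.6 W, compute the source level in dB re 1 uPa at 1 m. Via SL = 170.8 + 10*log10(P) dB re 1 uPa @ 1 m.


SL = 170.8 + 10*log10(11992.6) = 170.8 + 40.79 = 211.59

211.59 dB


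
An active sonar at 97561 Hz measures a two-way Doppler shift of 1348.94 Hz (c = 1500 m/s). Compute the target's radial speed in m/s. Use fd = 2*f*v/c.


10.37 m/s


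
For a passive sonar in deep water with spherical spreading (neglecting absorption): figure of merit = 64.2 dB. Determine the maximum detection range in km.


At max range FOM = TL, so 20*log10(R) = 64.2
R = 10^(64.2/20) = 1621.81 m = 1.62 km

1.62 km


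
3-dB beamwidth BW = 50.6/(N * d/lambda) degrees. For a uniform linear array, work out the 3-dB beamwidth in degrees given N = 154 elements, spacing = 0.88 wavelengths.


BW = 50.6 / (154 * 0.88) = 50.6 / 135.52 = 0.37

0.37 deg


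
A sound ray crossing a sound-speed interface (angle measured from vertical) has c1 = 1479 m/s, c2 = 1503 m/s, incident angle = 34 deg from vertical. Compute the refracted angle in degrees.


34.63 deg


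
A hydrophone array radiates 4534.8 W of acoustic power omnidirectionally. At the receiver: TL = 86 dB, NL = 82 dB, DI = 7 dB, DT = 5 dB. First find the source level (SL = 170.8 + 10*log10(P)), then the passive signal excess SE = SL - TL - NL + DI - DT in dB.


Step 1: SL = 170.8 + 10*log10(4534.8) = 207.37 dB
Step 2: SE = SL - TL - NL + DI - DT = 207.37 - 86 - 82 + 7 - 5 = 41.37

41.37 dB


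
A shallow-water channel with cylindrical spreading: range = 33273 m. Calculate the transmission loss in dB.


TL = 10*log10(33273) = 45.22

45.22 dB


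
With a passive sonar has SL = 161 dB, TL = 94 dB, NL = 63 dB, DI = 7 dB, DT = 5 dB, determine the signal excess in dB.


6 dB


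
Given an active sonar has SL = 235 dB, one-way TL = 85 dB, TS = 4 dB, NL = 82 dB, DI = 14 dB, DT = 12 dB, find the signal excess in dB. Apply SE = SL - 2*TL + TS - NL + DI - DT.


SE = SL - 2*TL + TS - NL + DI - DT = 235 - 2*85 + (4) - 82 + 14 - 12 = -11

-11 dB


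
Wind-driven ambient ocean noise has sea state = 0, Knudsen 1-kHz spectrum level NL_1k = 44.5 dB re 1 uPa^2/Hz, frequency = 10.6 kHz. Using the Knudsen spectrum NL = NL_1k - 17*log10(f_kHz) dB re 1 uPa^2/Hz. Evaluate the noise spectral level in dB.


27.07 dB


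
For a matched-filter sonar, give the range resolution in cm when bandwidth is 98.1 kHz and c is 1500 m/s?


dR = c/(2*BW) = 1500 / (2 * 98.1e3) = 0.0076 m = 0.76 cm

0.76 cm


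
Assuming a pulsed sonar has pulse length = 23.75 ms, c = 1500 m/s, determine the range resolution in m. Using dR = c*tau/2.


17.8125 m


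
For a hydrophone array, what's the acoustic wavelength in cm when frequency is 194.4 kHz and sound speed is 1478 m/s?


0.76 cm


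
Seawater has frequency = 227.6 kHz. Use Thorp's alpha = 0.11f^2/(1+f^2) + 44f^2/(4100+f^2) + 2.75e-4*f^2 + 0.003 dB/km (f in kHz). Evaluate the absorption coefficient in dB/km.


f^2 = 51801.76
alpha = 0.11*51801.76/(1+51801.76) + 44*51801.76/(4100+51801.76) + 2.75e-4*51801.76 + 0.003 = 55.131

55.131 dB/km


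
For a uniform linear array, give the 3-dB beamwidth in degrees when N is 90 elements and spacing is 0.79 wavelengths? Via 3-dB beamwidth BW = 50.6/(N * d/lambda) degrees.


BW = 50.6 / (90 * 0.79) = 50.6 / 71.1 = 0.71

0.71 deg


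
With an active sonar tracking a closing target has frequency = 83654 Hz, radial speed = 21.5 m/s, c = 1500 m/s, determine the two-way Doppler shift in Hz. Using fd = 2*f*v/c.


2398.08 Hz


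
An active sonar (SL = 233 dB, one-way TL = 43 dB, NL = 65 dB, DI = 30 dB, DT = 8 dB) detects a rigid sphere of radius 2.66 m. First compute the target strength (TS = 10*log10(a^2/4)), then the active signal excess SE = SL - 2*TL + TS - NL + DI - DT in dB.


Step 1: TS = 10*log10(2.66^2/4) = 2.48 dB
Step 2: SE = SL - 2*TL + TS - NL + DI - DT = 233 - 2*43 + (2.48) - 65 + 30 - 8 = 106.48

106.48 dB


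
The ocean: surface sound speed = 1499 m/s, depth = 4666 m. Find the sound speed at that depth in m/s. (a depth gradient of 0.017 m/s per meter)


1578.322 m/s


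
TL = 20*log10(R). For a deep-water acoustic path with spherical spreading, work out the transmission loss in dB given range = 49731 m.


93.93 dB


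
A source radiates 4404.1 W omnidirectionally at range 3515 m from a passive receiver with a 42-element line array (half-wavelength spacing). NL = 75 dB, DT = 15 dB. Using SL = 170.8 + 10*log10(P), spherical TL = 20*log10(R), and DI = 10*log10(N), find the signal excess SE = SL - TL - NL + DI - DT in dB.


Step 1: SL = 170.8 + 10*log10(4404.1) = 207.24 dB
Step 2: TL = 20*log10(3515) = 70.92 dB
Step 3: DI = 10*log10(42) = 16.23 dB
Step 4: SE = SL - TL - NL + DI - DT = 207.24 - 70.92 - 75 + 16.23 - 15 = 62.55

62.55 dB


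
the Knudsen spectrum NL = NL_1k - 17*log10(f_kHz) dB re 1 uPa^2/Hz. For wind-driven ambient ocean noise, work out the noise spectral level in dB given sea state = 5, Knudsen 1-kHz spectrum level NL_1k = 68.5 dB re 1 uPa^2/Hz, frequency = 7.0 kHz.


54.13 dB


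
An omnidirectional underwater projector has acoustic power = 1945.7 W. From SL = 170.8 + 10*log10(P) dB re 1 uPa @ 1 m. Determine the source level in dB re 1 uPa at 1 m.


203.69 dB


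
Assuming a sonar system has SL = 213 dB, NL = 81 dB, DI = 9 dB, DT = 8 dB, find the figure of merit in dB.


FOM = SL - NL + DI - DT = 213 - 81 + 9 - 8 = 133

133 dB


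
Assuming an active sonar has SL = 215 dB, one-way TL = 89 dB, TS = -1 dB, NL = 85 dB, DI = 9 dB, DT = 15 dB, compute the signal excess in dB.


-55 dB


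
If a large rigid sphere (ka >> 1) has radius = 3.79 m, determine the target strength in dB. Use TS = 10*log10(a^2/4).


5.55 dB


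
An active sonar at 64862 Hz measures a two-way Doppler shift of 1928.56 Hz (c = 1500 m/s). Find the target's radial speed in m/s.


From fd = 2*f*v/c, v = c*fd/(2*f) = 1500 * 1928.56 / (2*64862) = 22.3

22.3 m/s


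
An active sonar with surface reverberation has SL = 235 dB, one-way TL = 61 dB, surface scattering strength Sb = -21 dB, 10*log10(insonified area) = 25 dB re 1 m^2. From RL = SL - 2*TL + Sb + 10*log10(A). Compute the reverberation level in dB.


RL = SL - 2*TL + Sb + 10*log10(A) = 235 - 2*61 + (-21) + 25 = 117

117 dB


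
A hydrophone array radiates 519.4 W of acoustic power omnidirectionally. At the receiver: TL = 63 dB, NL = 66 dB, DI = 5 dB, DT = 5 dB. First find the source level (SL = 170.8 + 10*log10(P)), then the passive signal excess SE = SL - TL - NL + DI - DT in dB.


Step 1: SL = 170.8 + 10*log10(519.4) = 197.96 dB
Step 2: SE = SL - TL - NL + DI - DT = 197.96 - 63 - 66 + 5 - 5 = 68.96

68.96 dB


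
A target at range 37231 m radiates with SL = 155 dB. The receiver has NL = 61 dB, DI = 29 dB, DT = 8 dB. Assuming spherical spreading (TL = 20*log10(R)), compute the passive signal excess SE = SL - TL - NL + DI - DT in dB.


Step 1: TL = 20*log10(37231) = 91.42 dB
Step 2: SE = 155 - 91.42 - 61 + 29 - 8 = 23.58

23.58 dB


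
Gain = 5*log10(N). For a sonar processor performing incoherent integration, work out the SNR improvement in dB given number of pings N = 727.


Gain = 5*log10(727) = 14.31

14.31 dB


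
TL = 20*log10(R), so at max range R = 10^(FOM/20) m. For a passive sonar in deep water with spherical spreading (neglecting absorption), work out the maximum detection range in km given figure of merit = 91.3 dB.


At max range FOM = TL, so 20*log10(R) = 91.3
R = 10^(91.3/20) = 36728.23 m = 36.73 km

36.73 km


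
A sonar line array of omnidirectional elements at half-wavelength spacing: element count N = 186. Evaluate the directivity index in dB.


DI = 10*log10(186) = 22.7

22.7 dB


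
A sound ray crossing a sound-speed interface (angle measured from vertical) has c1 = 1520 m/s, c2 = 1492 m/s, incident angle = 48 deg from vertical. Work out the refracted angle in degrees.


sin(theta2) = (c2/c1)*sin(theta1) = (1492/1520)*sin(48 deg) = 0.72946
theta2 = arcsin(0.72946) = 46.84

46.84 deg


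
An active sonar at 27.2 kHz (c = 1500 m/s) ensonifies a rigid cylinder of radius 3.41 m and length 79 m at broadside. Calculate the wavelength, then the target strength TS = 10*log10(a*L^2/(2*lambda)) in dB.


Step 1: lambda = c/f = 1500/27200 = 0.05515 m
Step 2: TS = 10*log10(a*L^2/(2*lambda)) = 10*log10(3.41*79^2/(2*0.05515)) = 52.85

52.85 dB


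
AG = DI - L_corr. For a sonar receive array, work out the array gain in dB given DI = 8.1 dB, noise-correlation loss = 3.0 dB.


AG = DI - L_corr = 8.1 - 3.0 = 5.1

5.1 dB


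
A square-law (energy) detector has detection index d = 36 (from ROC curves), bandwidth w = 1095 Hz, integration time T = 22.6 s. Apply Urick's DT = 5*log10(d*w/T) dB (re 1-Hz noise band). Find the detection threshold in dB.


DT = 5*log10(d*w/T) = 5*log10(36 * 1095 / 22.6) = 5*log10(1744.25) = 16.21

16.21 dB


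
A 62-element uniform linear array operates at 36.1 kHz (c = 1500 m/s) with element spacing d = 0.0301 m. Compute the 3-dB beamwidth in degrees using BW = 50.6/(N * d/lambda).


1.13 deg


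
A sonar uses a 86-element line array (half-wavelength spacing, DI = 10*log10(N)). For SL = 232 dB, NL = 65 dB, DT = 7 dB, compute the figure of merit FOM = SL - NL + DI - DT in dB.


179.34 dB


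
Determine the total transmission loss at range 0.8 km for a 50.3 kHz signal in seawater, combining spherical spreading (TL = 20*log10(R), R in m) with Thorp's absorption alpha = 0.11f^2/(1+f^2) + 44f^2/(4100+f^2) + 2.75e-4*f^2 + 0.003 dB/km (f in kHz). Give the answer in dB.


72.14 dB


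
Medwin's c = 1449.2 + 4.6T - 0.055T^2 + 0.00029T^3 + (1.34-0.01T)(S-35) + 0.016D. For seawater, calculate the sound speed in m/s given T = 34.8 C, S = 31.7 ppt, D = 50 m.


1552.42 m/s


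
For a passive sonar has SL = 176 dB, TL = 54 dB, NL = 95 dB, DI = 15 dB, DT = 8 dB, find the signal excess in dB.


SE = SL - TL - NL + DI - DT = 176 - 54 - 95 + 15 - 8 = 34

34 dB


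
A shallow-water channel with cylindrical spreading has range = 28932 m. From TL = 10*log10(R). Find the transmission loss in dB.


TL = 10*log10(28932) = 44.61

44.61 dB


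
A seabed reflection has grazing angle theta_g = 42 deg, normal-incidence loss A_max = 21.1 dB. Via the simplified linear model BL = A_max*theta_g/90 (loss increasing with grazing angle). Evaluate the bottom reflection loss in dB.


BL = A_max * theta_g / 90 = 21.1 * 42 / 90 = 9.85

9.85 dB


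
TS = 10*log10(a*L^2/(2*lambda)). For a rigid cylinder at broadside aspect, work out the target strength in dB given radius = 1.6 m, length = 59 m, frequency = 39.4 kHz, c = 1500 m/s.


48.64 dB


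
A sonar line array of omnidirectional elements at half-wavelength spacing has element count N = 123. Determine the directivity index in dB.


20.9 dB


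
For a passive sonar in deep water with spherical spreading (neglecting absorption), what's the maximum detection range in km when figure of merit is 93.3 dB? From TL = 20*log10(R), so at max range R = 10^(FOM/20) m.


46.24 km


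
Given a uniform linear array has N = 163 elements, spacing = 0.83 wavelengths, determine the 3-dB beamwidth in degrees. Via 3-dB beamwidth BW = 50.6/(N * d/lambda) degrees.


0.37 deg


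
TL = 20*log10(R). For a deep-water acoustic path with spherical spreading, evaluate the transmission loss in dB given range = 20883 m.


TL = 20*log10(20883) = 86.4

86.4 dB


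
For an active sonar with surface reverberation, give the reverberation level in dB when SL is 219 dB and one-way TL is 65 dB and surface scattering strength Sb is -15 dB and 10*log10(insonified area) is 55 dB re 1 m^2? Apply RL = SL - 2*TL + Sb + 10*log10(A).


RL = SL - 2*TL + Sb + 10*log10(A) = 219 - 2*65 + (-15) + 55 = 129

129 dB


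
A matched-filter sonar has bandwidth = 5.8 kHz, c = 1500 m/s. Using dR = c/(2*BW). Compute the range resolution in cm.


12.93 cm


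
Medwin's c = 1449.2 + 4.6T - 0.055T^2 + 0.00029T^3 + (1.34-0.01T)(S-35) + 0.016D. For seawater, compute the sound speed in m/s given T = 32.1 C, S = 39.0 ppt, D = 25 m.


1554.26 m/s


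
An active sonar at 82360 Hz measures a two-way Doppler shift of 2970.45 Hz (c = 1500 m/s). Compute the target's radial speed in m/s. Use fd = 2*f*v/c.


From fd = 2*f*v/c, v = c*fd/(2*f) = 1500 * 2970.45 / (2*82360) = 27.05

27.05 m/s


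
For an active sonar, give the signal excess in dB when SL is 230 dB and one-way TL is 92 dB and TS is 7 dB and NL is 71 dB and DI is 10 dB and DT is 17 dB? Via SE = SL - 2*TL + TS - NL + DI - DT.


SE = SL - 2*TL + TS - NL + DI - DT = 230 - 2*92 + (7) - 71 + 10 - 17 = -25

-25 dB


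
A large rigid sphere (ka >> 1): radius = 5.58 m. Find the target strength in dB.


8.91 dB


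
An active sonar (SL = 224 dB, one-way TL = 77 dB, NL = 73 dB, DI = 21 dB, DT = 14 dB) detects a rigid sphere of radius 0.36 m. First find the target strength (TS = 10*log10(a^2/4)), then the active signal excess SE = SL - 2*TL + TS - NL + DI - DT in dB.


Step 1: TS = 10*log10(0.36^2/4) = -14.89 dB
Step 2: SE = SL - 2*TL + TS - NL + DI - DT = 224 - 2*77 + (-14.89) - 73 + 21 - 14 = -10.89

-10.89 dB


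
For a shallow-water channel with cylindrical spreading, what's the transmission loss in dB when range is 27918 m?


44.46 dB


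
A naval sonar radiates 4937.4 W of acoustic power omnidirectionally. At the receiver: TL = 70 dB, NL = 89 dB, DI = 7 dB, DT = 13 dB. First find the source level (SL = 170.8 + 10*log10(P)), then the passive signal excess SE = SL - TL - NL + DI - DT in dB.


Step 1: SL = 170.8 + 10*log10(4937.4) = 207.73 dB
Step 2: SE = SL - TL - NL + DI - DT = 207.73 - 70 - 89 + 7 - 13 = 42.73

42.73 dB


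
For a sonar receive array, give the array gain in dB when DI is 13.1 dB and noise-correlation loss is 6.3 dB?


AG = DI - L_corr = 13.1 - 6.3 = 6.8

6.8 dB


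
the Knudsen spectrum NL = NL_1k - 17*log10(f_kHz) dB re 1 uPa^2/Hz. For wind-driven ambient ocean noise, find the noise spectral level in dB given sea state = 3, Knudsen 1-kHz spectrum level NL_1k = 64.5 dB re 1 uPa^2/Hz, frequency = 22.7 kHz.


NL = NL_1k - 17*log10(f_kHz) = 64.5 - 17*log10(22.7) = 64.5 - (23.05) = 41.45

41.45 dB


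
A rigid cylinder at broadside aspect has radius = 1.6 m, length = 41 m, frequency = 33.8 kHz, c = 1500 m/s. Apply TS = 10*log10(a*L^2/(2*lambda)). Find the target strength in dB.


44.81 dB


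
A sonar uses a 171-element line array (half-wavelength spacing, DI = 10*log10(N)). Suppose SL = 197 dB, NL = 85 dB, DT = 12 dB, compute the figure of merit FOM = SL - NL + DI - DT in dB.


Step 1: DI = 10*log10(171) = 22.33 dB
Step 2: FOM = SL - NL + DI - DT = 197 - 85 + 22.33 - 12 = 122.33

122.33 dB


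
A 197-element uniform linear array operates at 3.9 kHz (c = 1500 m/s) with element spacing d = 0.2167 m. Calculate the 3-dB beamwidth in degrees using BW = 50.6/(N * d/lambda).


Step 1: lambda = 1500/3900 = 0.38462 m
Step 2: d/lambda = 0.2167/0.38462 = 0.5634
Step 3: BW = 50.6/(N * d/lambda) = 50.6/(197 * 0.5634) = 0.46

0.46 deg


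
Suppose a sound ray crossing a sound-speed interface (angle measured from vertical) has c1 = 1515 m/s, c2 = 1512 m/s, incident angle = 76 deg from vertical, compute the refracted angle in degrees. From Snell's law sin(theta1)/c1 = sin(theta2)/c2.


sin(theta2) = (c2/c1)*sin(theta1) = (1512/1515)*sin(76 deg) = 0.96837
theta2 = arcsin(0.96837) = 75.55

75.55 deg


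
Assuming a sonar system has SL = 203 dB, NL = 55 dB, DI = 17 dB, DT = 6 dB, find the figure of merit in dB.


159 dB


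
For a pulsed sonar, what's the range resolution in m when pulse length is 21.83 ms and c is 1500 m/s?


dR = c*tau/2 = 1500 * 21.83e-3 / 2 = 16.3725

16.3725 m


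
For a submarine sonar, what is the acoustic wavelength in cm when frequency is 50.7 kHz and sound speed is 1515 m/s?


lambda = c/f = 1515 / 50700 = 0.0299 m = 2.99 cm

2.99 cm


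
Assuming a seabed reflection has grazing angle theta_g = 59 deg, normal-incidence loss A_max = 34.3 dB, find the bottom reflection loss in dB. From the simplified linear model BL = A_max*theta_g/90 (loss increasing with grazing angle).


BL = A_max * theta_g / 90 = 34.3 * 59 / 90 = 22.49

22.49 dB


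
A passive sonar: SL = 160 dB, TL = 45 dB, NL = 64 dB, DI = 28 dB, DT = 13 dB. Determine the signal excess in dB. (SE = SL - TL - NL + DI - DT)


66 dB


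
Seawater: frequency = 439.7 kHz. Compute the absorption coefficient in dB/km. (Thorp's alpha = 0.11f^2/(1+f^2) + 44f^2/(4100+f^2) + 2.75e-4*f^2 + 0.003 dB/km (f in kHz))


f^2 = 193336.09
alpha = 0.11*193336.09/(1+193336.09) + 44*193336.09/(4100+193336.09) + 2.75e-4*193336.09 + 0.003 = 96.367

96.367 dB/km


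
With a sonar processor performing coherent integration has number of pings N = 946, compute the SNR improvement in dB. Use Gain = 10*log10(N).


Gain = 10*log10(946) = 29.76

29.76 dB


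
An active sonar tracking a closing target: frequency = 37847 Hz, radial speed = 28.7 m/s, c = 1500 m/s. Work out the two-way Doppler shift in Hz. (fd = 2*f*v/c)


fd = 2*f*v/c = 2 * 37847 * 28.7 / 1500 = 1448.28

1448.28 Hz


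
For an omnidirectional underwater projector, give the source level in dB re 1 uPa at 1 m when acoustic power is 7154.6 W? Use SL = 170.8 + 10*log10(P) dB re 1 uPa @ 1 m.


SL = 170.8 + 10*log10(7154.6) = 170.8 + 38.55 = 209.35

209.35 dB


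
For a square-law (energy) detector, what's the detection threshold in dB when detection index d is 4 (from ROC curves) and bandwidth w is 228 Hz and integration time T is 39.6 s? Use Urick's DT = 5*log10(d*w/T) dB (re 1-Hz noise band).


DT = 5*log10(d*w/T) = 5*log10(4 * 228 / 39.6) = 5*log10(23.03) = 6.81

6.81 dB


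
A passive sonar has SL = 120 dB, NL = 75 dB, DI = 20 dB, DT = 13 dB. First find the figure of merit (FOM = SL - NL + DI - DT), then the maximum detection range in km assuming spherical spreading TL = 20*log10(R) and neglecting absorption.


Step 1: FOM = SL - NL + DI - DT = 120 - 75 + 20 - 13 = 52 dB
Step 2: at max range FOM = TL = 20*log10(R), so R = 10^(52/20) = 398.11 m = 0.4 km

0.4 km


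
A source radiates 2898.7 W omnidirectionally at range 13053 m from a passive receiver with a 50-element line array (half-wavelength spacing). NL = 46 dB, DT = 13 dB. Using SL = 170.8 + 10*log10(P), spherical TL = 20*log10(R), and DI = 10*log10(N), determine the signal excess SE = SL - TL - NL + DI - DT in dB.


81.1 dB


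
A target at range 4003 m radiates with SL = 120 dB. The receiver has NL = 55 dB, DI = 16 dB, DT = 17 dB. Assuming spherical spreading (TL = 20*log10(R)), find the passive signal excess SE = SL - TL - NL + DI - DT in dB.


Step 1: TL = 20*log10(4003) = 72.05 dB
Step 2: SE = 120 - 72.05 - 55 + 16 - 17 = -8.05

-8.05 dB


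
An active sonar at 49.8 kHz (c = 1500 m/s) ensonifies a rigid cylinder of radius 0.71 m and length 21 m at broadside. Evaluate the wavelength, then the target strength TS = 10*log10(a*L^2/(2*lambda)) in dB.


Step 1: lambda = c/f = 1500/49800 = 0.03012 m
Step 2: TS = 10*log10(a*L^2/(2*lambda)) = 10*log10(0.71*21^2/(2*0.03012)) = 37.16

37.16 dB


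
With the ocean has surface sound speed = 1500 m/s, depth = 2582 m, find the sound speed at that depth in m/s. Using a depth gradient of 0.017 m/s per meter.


c = 1500 + 0.017 * 2582 = 1543.894

1543.894 m/s


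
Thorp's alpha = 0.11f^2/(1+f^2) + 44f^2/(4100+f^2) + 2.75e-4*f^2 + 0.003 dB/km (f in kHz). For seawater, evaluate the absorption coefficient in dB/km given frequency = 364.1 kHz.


f^2 = 132568.81
alpha = 0.11*132568.81/(1+132568.81) + 44*132568.81/(4100+132568.81) + 2.75e-4*132568.81 + 0.003 = 79.249

79.249 dB/km


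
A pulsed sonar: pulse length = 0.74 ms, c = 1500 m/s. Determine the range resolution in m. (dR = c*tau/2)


dR = c*tau/2 = 1500 * 0.74e-3 / 2 = 0.555

0.555 m


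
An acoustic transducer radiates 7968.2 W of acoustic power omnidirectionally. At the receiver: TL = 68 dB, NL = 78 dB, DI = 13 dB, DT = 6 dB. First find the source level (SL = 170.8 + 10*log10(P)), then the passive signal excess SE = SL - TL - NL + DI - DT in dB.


Step 1: SL = 170.8 + 10*log10(7968.2) = 209.81 dB
Step 2: SE = SL - TL - NL + DI - DT = 209.81 - 68 - 78 + 13 - 6 = 70.81

70.81 dB


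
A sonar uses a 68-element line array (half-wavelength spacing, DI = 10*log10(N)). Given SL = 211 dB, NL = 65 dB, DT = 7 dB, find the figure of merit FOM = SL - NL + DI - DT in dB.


Step 1: DI = 10*log10(68) = 18.33 dB
Step 2: FOM = SL - NL + DI - DT = 211 - 65 + 18.33 - 7 = 157.33

157.33 dB


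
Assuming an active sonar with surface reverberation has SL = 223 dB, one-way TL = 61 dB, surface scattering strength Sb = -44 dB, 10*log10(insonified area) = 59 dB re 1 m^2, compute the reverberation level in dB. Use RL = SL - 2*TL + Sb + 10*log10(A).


116 dB


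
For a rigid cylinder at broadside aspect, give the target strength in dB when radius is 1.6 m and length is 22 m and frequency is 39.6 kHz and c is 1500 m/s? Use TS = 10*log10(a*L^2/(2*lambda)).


lambda = 1500/39600 = 0.03788 m
TS = 10*log10(1.6*22^2/(2*0.03788)) = 40.1

40.1 dB


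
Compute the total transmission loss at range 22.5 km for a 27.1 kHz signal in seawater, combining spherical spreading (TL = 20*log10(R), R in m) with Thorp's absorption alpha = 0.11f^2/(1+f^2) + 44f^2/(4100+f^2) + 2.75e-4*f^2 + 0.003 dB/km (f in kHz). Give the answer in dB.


244.52 dB


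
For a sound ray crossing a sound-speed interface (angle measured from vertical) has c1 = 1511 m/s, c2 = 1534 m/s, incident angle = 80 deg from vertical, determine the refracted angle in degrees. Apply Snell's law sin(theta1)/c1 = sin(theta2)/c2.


sin(theta2) = (c2/c1)*sin(theta1) = (1534/1511)*sin(80 deg) = 0.9998
theta2 = arcsin(0.9998) = 88.85

88.85 deg


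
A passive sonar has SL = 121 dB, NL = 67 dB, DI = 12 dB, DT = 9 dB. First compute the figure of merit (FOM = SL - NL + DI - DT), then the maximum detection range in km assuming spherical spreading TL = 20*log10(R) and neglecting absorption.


Step 1: FOM = SL - NL + DI - DT = 121 - 67 + 12 - 9 = 57 dB
Step 2: at max range FOM = TL = 20*log10(R), so R = 10^(57/20) = 707.95 m = 0.71 km

0.71 km


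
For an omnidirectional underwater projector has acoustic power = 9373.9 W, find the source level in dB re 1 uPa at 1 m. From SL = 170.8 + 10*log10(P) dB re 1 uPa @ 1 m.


SL = 170.8 + 10*log10(9373.9) = 170.8 + 39.72 = 210.52

210.52 dB


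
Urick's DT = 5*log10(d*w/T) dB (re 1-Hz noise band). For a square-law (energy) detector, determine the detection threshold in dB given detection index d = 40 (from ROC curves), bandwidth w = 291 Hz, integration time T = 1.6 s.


DT = 5*log10(d*w/T) = 5*log10(40 * 291 / 1.6) = 5*log10(7275.0) = 19.31

19.31 dB


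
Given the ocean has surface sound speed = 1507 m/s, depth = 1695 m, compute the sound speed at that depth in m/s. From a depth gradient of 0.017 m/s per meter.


c = 1507 + 0.017 * 1695 = 1535.815

1535.815 m/s


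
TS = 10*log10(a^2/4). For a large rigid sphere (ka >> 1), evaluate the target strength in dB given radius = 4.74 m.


7.49 dB


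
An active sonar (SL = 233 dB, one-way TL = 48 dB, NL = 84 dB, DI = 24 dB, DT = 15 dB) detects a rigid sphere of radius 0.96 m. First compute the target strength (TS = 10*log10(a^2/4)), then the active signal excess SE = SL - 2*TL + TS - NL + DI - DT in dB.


Step 1: TS = 10*log10(0.96^2/4) = -6.38 dB
Step 2: SE = SL - 2*TL + TS - NL + DI - DT = 233 - 2*48 + (-6.38) - 84 + 24 - 15 = 55.62

55.62 dB


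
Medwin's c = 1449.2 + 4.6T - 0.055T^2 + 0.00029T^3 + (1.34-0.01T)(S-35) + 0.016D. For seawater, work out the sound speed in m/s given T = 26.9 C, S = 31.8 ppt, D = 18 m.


c = 1449.2 + 4.6*26.9 - 0.055*26.9^2 + 0.00029*26.9^3 + (1.34 - 0.01*26.9)*(31.8 - 35) + 0.016*18 = 1535.65

1535.65 m/s


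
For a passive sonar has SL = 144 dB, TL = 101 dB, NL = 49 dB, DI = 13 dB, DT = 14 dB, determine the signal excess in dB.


SE = SL - TL - NL + DI - DT = 144 - 101 - 49 + 13 - 14 = -7

-7 dB


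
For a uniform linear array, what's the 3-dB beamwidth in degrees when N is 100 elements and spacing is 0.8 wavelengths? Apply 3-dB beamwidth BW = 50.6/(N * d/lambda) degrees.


BW = 50.6 / (100 * 0.8) = 50.6 / 80.0 = 0.63

0.63 deg


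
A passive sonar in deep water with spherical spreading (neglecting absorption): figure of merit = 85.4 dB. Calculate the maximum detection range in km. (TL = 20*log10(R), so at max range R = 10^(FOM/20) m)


At max range FOM = TL, so 20*log10(R) = 85.4
R = 10^(85.4/20) = 18620.87 m = 18.62 km

18.62 km


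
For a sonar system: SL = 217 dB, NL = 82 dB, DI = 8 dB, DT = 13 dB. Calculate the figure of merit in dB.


FOM = SL - NL + DI - DT = 217 - 82 + 8 - 13 = 130

130 dB


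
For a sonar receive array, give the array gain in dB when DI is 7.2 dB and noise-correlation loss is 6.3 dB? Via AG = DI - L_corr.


0.9 dB


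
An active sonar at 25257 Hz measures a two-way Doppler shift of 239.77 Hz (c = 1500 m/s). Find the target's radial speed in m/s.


From fd = 2*f*v/c, v = c*fd/(2*f) = 1500 * 239.77 / (2*25257) = 7.12

7.12 m/s


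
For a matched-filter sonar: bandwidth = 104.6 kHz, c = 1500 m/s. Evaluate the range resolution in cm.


0.72 cm


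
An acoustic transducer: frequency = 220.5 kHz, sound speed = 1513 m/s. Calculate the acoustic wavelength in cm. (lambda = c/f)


lambda = c/f = 1513 / 220500 = 0.0069 m = 0.69 cm

0.69 cm


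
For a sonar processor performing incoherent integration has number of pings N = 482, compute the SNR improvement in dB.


Gain = 5*log10(482) = 13.42

13.42 dB


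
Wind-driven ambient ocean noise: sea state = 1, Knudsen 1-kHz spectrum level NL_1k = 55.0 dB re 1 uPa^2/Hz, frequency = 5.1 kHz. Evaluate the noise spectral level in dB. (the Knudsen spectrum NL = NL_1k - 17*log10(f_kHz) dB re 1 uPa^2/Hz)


NL = NL_1k - 17*log10(f_kHz) = 55.0 - 17*log10(5.1) = 55.0 - (12.03) = 42.97

42.97 dB


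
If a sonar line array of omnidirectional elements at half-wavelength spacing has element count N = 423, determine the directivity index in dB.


26.26 dB


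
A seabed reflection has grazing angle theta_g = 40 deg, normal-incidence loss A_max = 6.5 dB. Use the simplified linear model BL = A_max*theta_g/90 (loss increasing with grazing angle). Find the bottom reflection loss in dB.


BL = A_max * theta_g / 90 = 6.5 * 40 / 90 = 2.89

2.89 dB


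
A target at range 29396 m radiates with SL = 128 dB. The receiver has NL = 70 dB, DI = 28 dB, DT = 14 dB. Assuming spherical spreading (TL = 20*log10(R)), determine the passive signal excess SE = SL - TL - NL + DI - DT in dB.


Step 1: TL = 20*log10(29396) = 89.37 dB
Step 2: SE = 128 - 89.37 - 70 + 28 - 14 = -17.37

-17.37 dB


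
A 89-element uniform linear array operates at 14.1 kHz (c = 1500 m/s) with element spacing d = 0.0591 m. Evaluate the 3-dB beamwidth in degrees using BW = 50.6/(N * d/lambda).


1.02 deg


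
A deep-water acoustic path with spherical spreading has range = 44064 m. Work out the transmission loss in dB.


92.88 dB


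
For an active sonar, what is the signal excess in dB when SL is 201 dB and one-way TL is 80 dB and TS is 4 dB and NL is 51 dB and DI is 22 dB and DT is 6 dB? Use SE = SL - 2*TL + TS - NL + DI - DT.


SE = SL - 2*TL + TS - NL + DI - DT = 201 - 2*80 + (4) - 51 + 22 - 6 = 10

10 dB


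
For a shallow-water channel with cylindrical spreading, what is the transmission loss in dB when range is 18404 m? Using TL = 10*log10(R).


42.65 dB


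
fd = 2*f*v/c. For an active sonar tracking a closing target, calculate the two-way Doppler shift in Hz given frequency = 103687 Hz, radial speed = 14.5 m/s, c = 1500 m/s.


2004.62 Hz


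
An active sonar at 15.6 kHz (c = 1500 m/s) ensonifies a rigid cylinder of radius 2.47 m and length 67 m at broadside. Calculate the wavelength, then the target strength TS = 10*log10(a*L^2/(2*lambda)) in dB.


Step 1: lambda = c/f = 1500/15600 = 0.09615 m
Step 2: TS = 10*log10(a*L^2/(2*lambda)) = 10*log10(2.47*67^2/(2*0.09615)) = 47.61

47.61 dB


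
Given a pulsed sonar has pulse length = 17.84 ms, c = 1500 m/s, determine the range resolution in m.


13.38 m


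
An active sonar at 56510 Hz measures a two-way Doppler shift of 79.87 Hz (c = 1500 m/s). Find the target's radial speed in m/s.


From fd = 2*f*v/c, v = c*fd/(2*f) = 1500 * 79.87 / (2*56510) = 1.06

1.06 m/s


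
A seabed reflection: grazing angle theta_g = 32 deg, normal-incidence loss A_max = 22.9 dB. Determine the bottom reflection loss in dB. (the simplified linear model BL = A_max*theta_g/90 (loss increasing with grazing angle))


BL = A_max * theta_g / 90 = 22.9 * 32 / 90 = 8.14

8.14 dB


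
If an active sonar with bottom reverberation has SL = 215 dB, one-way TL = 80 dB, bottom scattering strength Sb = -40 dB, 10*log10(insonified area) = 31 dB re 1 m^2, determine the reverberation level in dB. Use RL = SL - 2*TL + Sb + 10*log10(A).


46 dB


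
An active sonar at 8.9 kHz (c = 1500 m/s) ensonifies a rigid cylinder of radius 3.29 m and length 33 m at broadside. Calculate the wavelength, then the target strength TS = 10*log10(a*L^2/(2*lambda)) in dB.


Step 1: lambda = c/f = 1500/8900 = 0.16854 m
Step 2: TS = 10*log10(a*L^2/(2*lambda)) = 10*log10(3.29*33^2/(2*0.16854)) = 40.26

40.26 dB


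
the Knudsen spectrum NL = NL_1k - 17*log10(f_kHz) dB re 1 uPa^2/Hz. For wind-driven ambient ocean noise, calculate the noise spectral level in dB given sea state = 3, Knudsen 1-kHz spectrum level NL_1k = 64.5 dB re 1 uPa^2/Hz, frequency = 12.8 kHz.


45.68 dB


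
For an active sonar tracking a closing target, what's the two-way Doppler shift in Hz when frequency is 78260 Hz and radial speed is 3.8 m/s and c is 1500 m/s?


396.52 Hz


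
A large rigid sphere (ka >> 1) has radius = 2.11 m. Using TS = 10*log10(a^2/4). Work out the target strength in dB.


0.47 dB


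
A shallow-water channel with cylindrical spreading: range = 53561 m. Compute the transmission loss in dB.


TL = 10*log10(53561) = 47.29

47.29 dB


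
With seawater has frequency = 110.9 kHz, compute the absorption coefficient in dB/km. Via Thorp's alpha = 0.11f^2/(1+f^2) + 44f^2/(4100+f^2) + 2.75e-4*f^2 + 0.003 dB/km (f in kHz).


f^2 = 12298.81
alpha = 0.11*12298.81/(1+12298.81) + 44*12298.81/(4100+12298.81) + 2.75e-4*12298.81 + 0.003 = 36.494

36.494 dB/km


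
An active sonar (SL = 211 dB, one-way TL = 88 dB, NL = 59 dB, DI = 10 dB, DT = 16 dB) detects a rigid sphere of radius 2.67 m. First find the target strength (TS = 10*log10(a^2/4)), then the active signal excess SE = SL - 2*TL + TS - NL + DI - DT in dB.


Step 1: TS = 10*log10(2.67^2/4) = 2.51 dB
Step 2: SE = SL - 2*TL + TS - NL + DI - DT = 211 - 2*88 + (2.51) - 59 + 10 - 16 = -27.49

-27.49 dB


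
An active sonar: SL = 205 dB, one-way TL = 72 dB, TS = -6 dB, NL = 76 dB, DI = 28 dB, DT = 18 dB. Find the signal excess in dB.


SE = SL - 2*TL + TS - NL + DI - DT = 205 - 2*72 + (-6) - 76 + 28 - 18 = -11

-11 dB


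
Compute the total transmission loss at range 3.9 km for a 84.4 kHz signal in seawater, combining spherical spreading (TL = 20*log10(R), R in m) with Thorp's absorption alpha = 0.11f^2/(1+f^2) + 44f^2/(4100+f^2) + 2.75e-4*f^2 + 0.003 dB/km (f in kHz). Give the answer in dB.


Step 1 (Thorp): alpha = 0.11*7123.36/(1+7123.36) + 44*7123.36/(4100+7123.36) + 2.75e-4*7123.36 + 0.003 = 29.9983 dB/km
Step 2: TL_spread = 20*log10(3900) = 71.82 dB
Step 3: TL_abs = alpha*R = 29.9983 * 3.9 = 116.99 dB
Step 4: TL_total = 71.82 + 116.99 = 188.81

188.81 dB


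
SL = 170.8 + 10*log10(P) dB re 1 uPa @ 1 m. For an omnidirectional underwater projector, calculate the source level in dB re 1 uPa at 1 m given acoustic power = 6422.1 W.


SL = 170.8 + 10*log10(6422.1) = 170.8 + 38.08 = 208.88

208.88 dB


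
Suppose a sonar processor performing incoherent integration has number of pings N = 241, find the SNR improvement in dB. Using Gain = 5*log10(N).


Gain = 5*log10(241) = 11.91

11.91 dB


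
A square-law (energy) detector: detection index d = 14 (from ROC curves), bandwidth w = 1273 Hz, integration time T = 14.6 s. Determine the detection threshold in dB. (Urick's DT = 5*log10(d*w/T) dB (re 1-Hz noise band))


DT = 5*log10(d*w/T) = 5*log10(14 * 1273 / 14.6) = 5*log10(1220.68) = 15.43

15.43 dB


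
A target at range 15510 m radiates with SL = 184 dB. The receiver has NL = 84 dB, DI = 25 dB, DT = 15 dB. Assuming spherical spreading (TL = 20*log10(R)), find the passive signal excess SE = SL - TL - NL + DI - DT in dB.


Step 1: TL = 20*log10(15510) = 83.81 dB
Step 2: SE = 184 - 83.81 - 84 + 25 - 15 = 26.19

26.19 dB


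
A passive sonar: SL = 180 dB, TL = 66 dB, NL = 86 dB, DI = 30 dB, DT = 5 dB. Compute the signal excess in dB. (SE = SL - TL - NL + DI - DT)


53 dB


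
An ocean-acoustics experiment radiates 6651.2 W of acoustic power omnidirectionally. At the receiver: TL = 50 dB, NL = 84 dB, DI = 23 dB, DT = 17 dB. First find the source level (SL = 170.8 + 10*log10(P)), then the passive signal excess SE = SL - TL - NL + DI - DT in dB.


Step 1: SL = 170.8 + 10*log10(6651.2) = 209.03 dB
Step 2: SE = SL - TL - NL + DI - DT = 209.03 - 50 - 84 + 23 - 17 = 81.03

81.03 dB


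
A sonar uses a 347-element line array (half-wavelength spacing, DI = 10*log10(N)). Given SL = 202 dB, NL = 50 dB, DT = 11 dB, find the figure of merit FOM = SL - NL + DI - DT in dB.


Step 1: DI = 10*log10(347) = 25.4 dB
Step 2: FOM = SL - NL + DI - DT = 202 - 50 + 25.4 - 11 = 166.4

166.4 dB


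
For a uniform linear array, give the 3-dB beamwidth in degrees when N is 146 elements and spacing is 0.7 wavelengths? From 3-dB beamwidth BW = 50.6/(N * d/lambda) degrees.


BW = 50.6 / (146 * 0.7) = 50.6 / 102.2 = 0.5

0.5 deg


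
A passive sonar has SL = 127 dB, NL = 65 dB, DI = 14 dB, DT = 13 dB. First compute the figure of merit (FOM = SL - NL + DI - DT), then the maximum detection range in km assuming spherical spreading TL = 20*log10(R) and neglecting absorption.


Step 1: FOM = SL - NL + DI - DT = 127 - 65 + 14 - 13 = 63 dB
Step 2: at max range FOM = TL = 20*log10(R), so R = 10^(63/20) = 1412.54 m = 1.41 km

1.41 km


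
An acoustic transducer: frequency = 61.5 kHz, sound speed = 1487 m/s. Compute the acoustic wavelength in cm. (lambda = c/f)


2.42 cm


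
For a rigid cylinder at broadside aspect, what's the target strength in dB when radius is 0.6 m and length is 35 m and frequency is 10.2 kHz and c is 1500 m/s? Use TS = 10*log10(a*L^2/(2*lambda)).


lambda = 1500/10200 = 0.14706 m
TS = 10*log10(0.6*35^2/(2*0.14706)) = 33.98

33.98 dB


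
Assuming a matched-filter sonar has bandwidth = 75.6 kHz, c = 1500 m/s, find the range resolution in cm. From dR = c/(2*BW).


0.99 cm


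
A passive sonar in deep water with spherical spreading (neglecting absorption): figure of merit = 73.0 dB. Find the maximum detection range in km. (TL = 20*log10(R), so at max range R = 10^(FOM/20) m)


4.47 km


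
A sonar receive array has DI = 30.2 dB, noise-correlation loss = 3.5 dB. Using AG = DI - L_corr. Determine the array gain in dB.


AG = DI - L_corr = 30.2 - 3.5 = 26.7

26.7 dB


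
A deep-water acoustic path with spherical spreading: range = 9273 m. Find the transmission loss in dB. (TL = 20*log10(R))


TL = 20*log10(9273) = 79.34

79.34 dB


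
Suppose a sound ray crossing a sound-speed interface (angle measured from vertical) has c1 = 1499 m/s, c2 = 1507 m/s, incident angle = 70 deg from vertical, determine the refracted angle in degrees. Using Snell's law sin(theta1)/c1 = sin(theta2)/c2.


70.86 deg


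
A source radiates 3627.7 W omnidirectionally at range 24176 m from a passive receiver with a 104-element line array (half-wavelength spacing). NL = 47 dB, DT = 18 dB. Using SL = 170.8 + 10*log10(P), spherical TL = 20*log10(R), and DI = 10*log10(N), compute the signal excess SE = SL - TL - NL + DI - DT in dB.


Step 1: SL = 170.8 + 10*log10(3627.7) = 206.4 dB
Step 2: TL = 20*log10(24176) = 87.67 dB
Step 3: DI = 10*log10(104) = 20.17 dB
Step 4: SE = SL - TL - NL + DI - DT = 206.4 - 87.67 - 47 + 20.17 - 18 = 73.9

73.9 dB


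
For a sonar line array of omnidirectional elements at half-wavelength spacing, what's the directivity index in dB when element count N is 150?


DI = 10*log10(150) = 21.76

21.76 dB


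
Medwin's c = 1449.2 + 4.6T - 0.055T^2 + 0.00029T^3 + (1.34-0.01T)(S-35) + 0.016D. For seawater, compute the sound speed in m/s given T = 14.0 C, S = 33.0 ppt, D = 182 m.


c = 1449.2 + 4.6*14.0 - 0.055*14.0^2 + 0.00029*14.0^3 + (1.34 - 0.01*14.0)*(33.0 - 35) + 0.016*182 = 1504.13

1504.13 m/s


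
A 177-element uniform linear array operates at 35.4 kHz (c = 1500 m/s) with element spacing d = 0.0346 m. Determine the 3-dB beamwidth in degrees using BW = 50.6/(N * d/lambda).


Step 1: lambda = 1500/35400 = 0.04237 m
Step 2: d/lambda = 0.0346/0.04237 = 0.8166
Step 3: BW = 50.6/(N * d/lambda) = 50.6/(177 * 0.8166) = 0.35

0.35 deg


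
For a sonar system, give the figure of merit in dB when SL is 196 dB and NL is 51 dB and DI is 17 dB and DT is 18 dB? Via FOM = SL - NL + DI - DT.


FOM = SL - NL + DI - DT = 196 - 51 + 17 - 18 = 144

144 dB


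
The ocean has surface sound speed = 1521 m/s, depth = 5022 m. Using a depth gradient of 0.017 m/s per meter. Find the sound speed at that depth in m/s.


c = 1521 + 0.017 * 5022 = 1606.374

1606.374 m/s


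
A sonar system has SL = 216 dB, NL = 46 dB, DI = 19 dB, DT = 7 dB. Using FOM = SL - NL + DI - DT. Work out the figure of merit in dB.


FOM = SL - NL + DI - DT = 216 - 46 + 19 - 7 = 182

182 dB


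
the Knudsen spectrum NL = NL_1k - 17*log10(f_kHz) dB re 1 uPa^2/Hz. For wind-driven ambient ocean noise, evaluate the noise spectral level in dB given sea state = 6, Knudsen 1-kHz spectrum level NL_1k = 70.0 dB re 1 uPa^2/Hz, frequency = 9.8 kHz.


NL = NL_1k - 17*log10(f_kHz) = 70.0 - 17*log10(9.8) = 70.0 - (16.85) = 53.15

53.15 dB
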